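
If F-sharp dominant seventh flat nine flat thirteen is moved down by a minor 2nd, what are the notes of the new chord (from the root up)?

E#  G##  B#  D#  F#  C#

A minor 2nd down from F# is E#, so the new chord is E# dominant seventh flat nine flat thirteen.
root → E#
3rd (major 3rd) → G##
5th (perfect 5th) → B#
7th (minor 7th) → D#
9th (minor 9th) → F#
13th (minor 13th) → C#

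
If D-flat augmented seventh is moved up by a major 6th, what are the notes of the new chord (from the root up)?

B-flat  D  F-sharp  A-flat

D-flat up a major 6th → B-flat. New chord: B-flat augmented seventh.
B-flat — root
D — major 3rd
F-sharp — augmented 5th
A-flat — minor 7th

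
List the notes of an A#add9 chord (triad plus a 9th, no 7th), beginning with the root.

A#, C##, E#, B#

Root A#, quality added-ninth:
A# — root
C## — major 3rd
E# — perfect 5th
B# — major 9th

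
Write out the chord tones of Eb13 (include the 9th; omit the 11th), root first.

Root Eb, quality dominant thirteenth:
root → Eb
3rd (major 3rd) → G
5th (perfect 5th) → Bb
7th (minor 7th) → Db
9th (major 9th) → F
13th (major 13th) → C

Eb G Bb Db F C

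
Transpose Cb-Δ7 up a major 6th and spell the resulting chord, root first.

Ab, Cb, Eb, G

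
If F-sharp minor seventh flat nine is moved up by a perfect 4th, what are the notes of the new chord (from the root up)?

A perfect 4th up from F-sharp is B, so the new chord is B minor seventh flat nine.
- root: B
- minor 3rd: D
- perfect 5th: F-sharp
- minor 7th: A
- minor 9th: C

B D F-sharp A C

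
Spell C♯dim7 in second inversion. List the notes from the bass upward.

In root position, C♯dim7 is C♯–E–G–B♭.
Second inversion puts the fifth (G) in the bass.

G B♭ C♯ E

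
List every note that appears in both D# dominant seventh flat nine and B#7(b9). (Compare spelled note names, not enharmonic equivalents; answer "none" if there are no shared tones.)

F## – A# – C#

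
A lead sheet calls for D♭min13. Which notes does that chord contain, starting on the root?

Db, Fb, Ab, Cb, Eb, Gb, Bb

D♭min13: minor thirteenth on Db.
root → Db
3rd (minor 3rd) → Fb
5th (perfect 5th) → Ab
7th (minor 7th) → Cb
9th (major 9th) → Eb
11th (perfect 11th) → Gb
13th (major 13th) → Bb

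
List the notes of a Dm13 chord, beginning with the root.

D, F, A, C, E, G, B

Root D, quality minor thirteenth:
- root: D
- minor 3rd: F
- perfect 5th: A
- minor 7th: C
- major 9th: E
- perfect 11th: G
- major 13th: B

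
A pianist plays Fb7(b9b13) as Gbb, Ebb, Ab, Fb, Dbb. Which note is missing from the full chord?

The full Fb7(b9b13) chord is Fb, Ab, Cb, Ebb, Gbb, Dbb.
Comparing with the voicing, the perfect 5th (5th) — Cb — is absent.

Cb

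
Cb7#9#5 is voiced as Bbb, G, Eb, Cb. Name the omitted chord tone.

D

Cb7#9#5 = Cb, Eb, G, Bbb, D. The voicing lacks the 9th (augmented 9th), D.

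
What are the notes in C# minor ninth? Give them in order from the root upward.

C# minor ninth is a minor ninth built on C#.
Root: C#
Minor 3rd (3rd): E
Perfect 5th (5th): G#
Minor 7th (7th): B
Major 9th (9th): D#

C# – E – G# – B – D#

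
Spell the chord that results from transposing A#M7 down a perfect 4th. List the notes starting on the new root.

E#  G##  B#  D##

Transposed root: A# → E# (perfect 4th down). So we spell E# major seventh:
Root: E#
Major 3rd (3rd): G##
Perfect 5th (5th): B#
Major 7th (7th): D##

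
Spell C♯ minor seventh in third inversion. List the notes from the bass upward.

C♯ minor seventh = C#–E–G#–B; third inversion → seventh (B) lowest.

B – C# – E – G#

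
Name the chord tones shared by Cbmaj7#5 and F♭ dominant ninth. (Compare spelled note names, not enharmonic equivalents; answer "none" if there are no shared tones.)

C♭

Cbmaj7#5: C♭ E♭ G B♭
F♭ dominant ninth: F♭ A♭ C♭ E𝄫 G♭
Common to both → C♭.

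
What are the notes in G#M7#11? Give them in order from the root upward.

G# – B# – D# – F## – C##

G#M7#11: major seventh sharp eleven on G#.
Root: G#
Major 3rd (3rd): B#
Perfect 5th (5th): D#
Major 7th (7th): F##
Augmented 11th (11th): C##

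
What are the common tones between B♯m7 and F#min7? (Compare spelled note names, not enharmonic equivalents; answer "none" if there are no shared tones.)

none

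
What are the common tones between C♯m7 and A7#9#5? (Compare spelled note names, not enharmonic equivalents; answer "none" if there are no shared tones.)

C#

C♯m7: C# E G# B
A7#9#5: A C# E# G B#
Common to both → C#.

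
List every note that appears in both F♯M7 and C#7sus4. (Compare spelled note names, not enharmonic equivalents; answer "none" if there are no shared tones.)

F♯, C♯

F♯M7 = F♯, A♯, C♯, E♯.
C#7sus4 = C♯, F♯, G♯, B.
Shared: F♯, C♯.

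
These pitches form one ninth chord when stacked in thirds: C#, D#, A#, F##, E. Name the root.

D#

Stacking in thirds gives D# – F## – A# – C# – E, so D# is the root — D# dominant seventh flat nine.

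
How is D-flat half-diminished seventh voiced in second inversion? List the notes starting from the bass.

D-flat half-diminished seventh = Db–Fb–Abb–Cb; second inversion → fifth (Abb) lowest.

Abb Cb Db Fb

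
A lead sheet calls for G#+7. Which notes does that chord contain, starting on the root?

G♯ B♯ D𝄪 F♯

Root G♯, quality augmented seventh:
root → G♯
3rd (major 3rd) → B♯
5th (augmented 5th) → D𝄪
7th (minor 7th) → F♯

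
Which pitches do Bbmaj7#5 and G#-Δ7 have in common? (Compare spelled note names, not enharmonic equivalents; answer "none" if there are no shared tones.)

none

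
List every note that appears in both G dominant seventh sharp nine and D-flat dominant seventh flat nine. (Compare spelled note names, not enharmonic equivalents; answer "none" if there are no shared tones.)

F

G dominant seventh sharp nine: G B D F A-sharp
D-flat dominant seventh flat nine: D-flat F A-flat C-flat E-double-flat
Common to both → F.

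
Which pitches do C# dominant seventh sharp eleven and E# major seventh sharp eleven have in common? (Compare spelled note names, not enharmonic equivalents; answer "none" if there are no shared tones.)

E-sharp

C# dominant seventh sharp eleven = C-sharp, E-sharp, G-sharp, B, F-double-sharp.
E# major seventh sharp eleven = E-sharp, G-double-sharp, B-sharp, D-double-sharp, A-double-sharp.
Shared: E-sharp.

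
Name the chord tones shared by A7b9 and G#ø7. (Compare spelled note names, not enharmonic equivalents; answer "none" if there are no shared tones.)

none

A7b9 = A, C#, E, G, Bb.
G#ø7 = G#, B, D, F#.
Shared: none.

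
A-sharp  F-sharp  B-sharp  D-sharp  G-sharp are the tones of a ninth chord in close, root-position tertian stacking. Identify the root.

G-sharp

Arranged so that each adjacent pair is a third by letter name: G-sharp – B-sharp – D-sharp – F-sharp – A-sharp.
The bottom of that stack, G-sharp, is the root (this is G-sharp dominant ninth).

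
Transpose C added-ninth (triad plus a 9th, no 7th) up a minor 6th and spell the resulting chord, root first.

A-flat  C  E-flat  B-flat

Transposed root: C → A-flat (minor 6th up). So we spell A-flat added-ninth:
root → A-flat
3rd (major 3rd) → C
5th (perfect 5th) → E-flat
9th (major 9th) → B-flat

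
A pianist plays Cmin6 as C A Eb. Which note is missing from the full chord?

The full Cmin6 chord is C, Eb, G, A.
Comparing with the voicing, the perfect 5th (5th) — G — is absent.

G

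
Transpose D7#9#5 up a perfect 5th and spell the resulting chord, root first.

Transposed root: D → A (perfect 5th up). So we spell A dominant seventh sharp nine sharp five:
root → A
3rd (major 3rd) → C#
5th (augmented 5th) → E#
7th (minor 7th) → G
9th (augmented 9th) → B#

A  C#  E#  G  B#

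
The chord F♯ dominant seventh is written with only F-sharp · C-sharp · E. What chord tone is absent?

The full F♯ dominant seventh chord is F-sharp, A-sharp, C-sharp, E.
Comparing with the voicing, the major 3rd (3rd) — A-sharp — is absent.

A-sharp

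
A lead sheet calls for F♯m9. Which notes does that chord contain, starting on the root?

F#, A, C#, E, G#

F♯m9 is a minor ninth built on F#.
- root: F#
- minor 3rd: A
- perfect 5th: C#
- minor 7th: E
- major 9th: G#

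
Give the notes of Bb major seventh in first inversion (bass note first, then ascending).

D, F, A, B-flat

Bb major seventh = B-flat–D–F–A; first inversion → third (D) lowest.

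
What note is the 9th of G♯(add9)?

Root of G♯(add9) = G#. The 9th is a major 9th: G# up a major 9th → A#.

A#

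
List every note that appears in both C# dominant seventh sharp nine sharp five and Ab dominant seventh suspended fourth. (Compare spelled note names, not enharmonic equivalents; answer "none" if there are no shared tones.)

C# dominant seventh sharp nine sharp five: C-sharp E-sharp G-double-sharp B D-double-sharp
Ab dominant seventh suspended fourth: A-flat D-flat E-flat G-flat
Common to both → none.

none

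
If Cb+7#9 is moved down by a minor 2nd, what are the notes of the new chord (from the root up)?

B♭ – D – F♯ – A♭ – C♯

Transposed root: C♭ → B♭ (minor 2nd down). So we spell B♭ dominant seventh sharp nine sharp five:
Root: B♭
Major 3rd (3rd): D
Augmented 5th (5th): F♯
Minor 7th (7th): A♭
Augmented 9th (9th): C♯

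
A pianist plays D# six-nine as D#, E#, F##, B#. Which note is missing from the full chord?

A#

D# six-nine = D#, F##, A#, B#, E#. The voicing lacks the 5th (perfect 5th), A#.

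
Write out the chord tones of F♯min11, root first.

F#, A, C#, E, G#, B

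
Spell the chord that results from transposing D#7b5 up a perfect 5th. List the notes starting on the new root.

A♯, C𝄪, E, G♯

Transposed root: D♯ → A♯ (perfect 5th up). So we spell A♯ dominant seventh flat five:
root → A♯
3rd (major 3rd) → C𝄪
5th (diminished 5th) → E
7th (minor 7th) → G♯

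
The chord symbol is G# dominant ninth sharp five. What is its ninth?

A♯

Root of G# dominant ninth sharp five = G♯. The 9th is a major 9th: G♯ up a major 9th → A♯.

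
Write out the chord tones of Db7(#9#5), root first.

Db – F – A – Cb – E

Root Db, quality dominant seventh sharp nine sharp five:
- root: Db
- major 3rd: F
- augmented 5th: A
- minor 7th: Cb
- augmented 9th: E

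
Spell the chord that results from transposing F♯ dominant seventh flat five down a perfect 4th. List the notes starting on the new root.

Transposed root: F# → C# (perfect 4th down). So we spell C# dominant seventh flat five:
- root: C#
- major 3rd: E#
- diminished 5th: G
- minor 7th: B

C# – E# – G – B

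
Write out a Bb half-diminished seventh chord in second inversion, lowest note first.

Bb half-diminished seventh = Bb–Db–Fb–Ab; second inversion → fifth (Fb) lowest.

Fb, Ab, Bb, Db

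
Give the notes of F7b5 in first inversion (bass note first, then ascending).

F7b5 = F–A–C♭–E♭; first inversion → third (A) lowest.

A C♭ E♭ F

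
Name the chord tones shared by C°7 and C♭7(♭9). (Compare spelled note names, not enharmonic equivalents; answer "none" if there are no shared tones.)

Eb  Gb  Bbb

C°7 = C, Eb, Gb, Bbb.
C♭7(♭9) = Cb, Eb, Gb, Bbb, Dbb.
Shared: Eb, Gb, Bbb.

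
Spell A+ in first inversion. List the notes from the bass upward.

In root position, A+ is A–C#–E#.
First inversion puts the third (C#) in the bass.

C# – E# – A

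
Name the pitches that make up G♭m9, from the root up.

Gb, Bbb, Db, Fb, Ab

G♭m9 is a minor ninth built on Gb.
- root: Gb
- minor 3rd: Bbb
- perfect 5th: Db
- minor 7th: Fb
- major 9th: Ab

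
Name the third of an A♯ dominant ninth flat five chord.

C𝄪

Root of A♯ dominant ninth flat five = A♯. The 3rd is a major 3rd: A♯ up a major 3rd → C𝄪.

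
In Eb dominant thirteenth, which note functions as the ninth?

Root of Eb dominant thirteenth = Eb. The 9th is a major 9th: Eb up a major 9th → F.

F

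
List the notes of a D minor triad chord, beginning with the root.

D, F, A

D minor triad is a minor triad built on D.
root → D
3rd (minor 3rd) → F
5th (perfect 5th) → A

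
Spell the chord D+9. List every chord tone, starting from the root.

D, F#, A#, C, E

D+9 is a dominant ninth sharp five built on D.
root → D
3rd (major 3rd) → F#
5th (augmented 5th) → A#
7th (minor 7th) → C
9th (major 9th) → E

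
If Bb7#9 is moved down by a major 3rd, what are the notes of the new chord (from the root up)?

Gb  Bb  Db  Fb  A

A major 3rd down from Bb is Gb, so the new chord is Gb dominant seventh sharp nine.
Gb — root
Bb — major 3rd
Db — perfect 5th
Fb — minor 7th
A — augmented 9th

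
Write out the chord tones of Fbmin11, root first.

F♭, A𝄫, C♭, E𝄫, G♭, B𝄫

Fbmin11 is a minor eleventh built on F♭.
Root: F♭
Minor 3rd (3rd): A𝄫
Perfect 5th (5th): C♭
Minor 7th (7th): E𝄫
Major 9th (9th): G♭
Perfect 11th (11th): B𝄫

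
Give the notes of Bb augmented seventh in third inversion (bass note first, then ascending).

A-flat, B-flat, D, F-sharp

Bb augmented seventh = B-flat–D–F-sharp–A-flat; third inversion → seventh (A-flat) lowest.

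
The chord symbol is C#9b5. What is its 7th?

B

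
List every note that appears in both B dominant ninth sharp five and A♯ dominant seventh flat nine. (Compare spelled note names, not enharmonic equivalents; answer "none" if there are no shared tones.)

B

B dominant ninth sharp five = B, D-sharp, F-double-sharp, A, C-sharp.
A♯ dominant seventh flat nine = A-sharp, C-double-sharp, E-sharp, G-sharp, B.
Shared: B.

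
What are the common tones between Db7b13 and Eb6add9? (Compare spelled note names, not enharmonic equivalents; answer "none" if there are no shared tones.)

F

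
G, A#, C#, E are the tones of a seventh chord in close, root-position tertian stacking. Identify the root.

A#

Arranged so that each adjacent pair is a third by letter name: A# – C# – E – G.
The bottom of that stack, A#, is the root (this is A# diminished seventh).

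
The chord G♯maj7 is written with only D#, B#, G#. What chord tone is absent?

F##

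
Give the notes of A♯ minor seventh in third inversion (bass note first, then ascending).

A♯ minor seventh = A#–C#–E#–G#; third inversion → seventh (G#) lowest.

G#, A#, C#, E#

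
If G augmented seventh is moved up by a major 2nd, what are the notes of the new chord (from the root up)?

A major 2nd up from G is A, so the new chord is A augmented seventh.
root → A
3rd (major 3rd) → C#
5th (augmented 5th) → E#
7th (minor 7th) → G

A  C#  E#  G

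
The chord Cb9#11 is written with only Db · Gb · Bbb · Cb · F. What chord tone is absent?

The full Cb9#11 chord is Cb, Eb, Gb, Bbb, Db, F.
Comparing with the voicing, the major 3rd (3rd) — Eb — is absent.

Eb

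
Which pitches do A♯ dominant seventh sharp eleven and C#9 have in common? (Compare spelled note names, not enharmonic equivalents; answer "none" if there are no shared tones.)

A♯ dominant seventh sharp eleven = A#, C##, E#, G#, D##.
C#9 = C#, E#, G#, B, D#.
Shared: E#, G#.

E# – G#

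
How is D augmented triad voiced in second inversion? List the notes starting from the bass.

A# – D – F#

D augmented triad = D–F#–A#; second inversion → fifth (A#) lowest.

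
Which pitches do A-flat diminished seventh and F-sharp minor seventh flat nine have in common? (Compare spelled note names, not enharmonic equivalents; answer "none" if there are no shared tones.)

none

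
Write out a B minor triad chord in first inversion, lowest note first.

D – F# – B

In root position, B minor triad is B–D–F#.
First inversion puts the third (D) in the bass.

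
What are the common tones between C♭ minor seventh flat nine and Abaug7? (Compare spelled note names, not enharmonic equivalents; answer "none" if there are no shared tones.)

C♭ minor seventh flat nine = C♭, E𝄫, G♭, B𝄫, D𝄫.
Abaug7 = A♭, C, E, G♭.
Shared: G♭.

G♭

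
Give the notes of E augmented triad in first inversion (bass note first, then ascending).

In root position, E augmented triad is E–G♯–B♯.
First inversion puts the third (G♯) in the bass.

G♯  B♯  E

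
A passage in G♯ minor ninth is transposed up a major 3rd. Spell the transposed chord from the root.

G# up a major 3rd → B#. New chord: B# minor ninth.
B# — root
D# — minor 3rd
F## — perfect 5th
A# — minor 7th
C## — major 9th

B#  D#  F##  A#  C##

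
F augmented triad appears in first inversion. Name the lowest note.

A

F augmented triad = F–A–C-sharp. First inversion → third in the bass = A.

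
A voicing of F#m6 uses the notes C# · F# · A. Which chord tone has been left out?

F#m6 = F#, A, C#, D#. The voicing lacks the 6th (major 6th), D#.

D#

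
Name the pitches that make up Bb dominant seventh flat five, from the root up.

Bb dominant seventh flat five: dominant seventh flat five on B♭.
Root: B♭
Major 3rd (3rd): D
Diminished 5th (5th): F♭
Minor 7th (7th): A♭

B♭, D, F♭, A♭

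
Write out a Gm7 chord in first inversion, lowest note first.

Gm7 = G–B♭–D–F; first inversion → third (B♭) lowest.

B♭  D  F  G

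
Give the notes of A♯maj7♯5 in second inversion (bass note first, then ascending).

E𝄪, G𝄪, A♯, C𝄪

In root position, A♯maj7♯5 is A♯–C𝄪–E𝄪–G𝄪.
Second inversion puts the fifth (E𝄪) in the bass.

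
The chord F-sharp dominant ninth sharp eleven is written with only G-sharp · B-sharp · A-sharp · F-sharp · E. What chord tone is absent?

The full F-sharp dominant ninth sharp eleven chord is F-sharp, A-sharp, C-sharp, E, G-sharp, B-sharp.
Comparing with the voicing, the perfect 5th (5th) — C-sharp — is absent.

C-sharp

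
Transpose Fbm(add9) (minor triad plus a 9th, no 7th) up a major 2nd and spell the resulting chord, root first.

G♭, B𝄫, D♭, A♭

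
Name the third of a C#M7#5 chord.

E♯

Root of C#M7#5 = C♯. The 3rd is a major 3rd: C♯ up a major 3rd → E♯.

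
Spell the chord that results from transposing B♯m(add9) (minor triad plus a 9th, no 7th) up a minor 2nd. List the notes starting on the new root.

C#, E, G#, D#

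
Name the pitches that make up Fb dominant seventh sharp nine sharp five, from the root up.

F♭, A♭, C, E𝄫, G

Fb dominant seventh sharp nine sharp five: dominant seventh sharp nine sharp five on F♭.
- root: F♭
- major 3rd: A♭
- augmented 5th: C
- minor 7th: E𝄫
- augmented 9th: G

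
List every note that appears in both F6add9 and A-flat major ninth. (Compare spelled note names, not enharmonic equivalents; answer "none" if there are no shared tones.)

F6add9: F A C D G
A-flat major ninth: Ab C Eb G Bb
Common to both → C, G.

C, G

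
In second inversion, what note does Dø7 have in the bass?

Dø7 in root position is D–F–Ab–C.
Second inversion places the fifth in the bass, which is Ab.

Ab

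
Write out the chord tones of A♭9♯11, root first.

A♭9♯11 is a dominant ninth sharp eleven built on A♭.
root → A♭
3rd (major 3rd) → C
5th (perfect 5th) → E♭
7th (minor 7th) → G♭
9th (major 9th) → B♭
11th (augmented 11th) → D

A♭  C  E♭  G♭  B♭  D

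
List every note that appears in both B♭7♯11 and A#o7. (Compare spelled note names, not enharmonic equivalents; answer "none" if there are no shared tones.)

E

B♭7♯11: B♭ D F A♭ E
A#o7: A♯ C♯ E G
Common to both → E.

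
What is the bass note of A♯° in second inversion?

A♯° = A#–C#–E. Second inversion → fifth in the bass = E.

E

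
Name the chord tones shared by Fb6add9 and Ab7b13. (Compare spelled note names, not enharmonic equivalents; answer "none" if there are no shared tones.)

Fb6add9: Fb Ab Cb Db Gb
Ab7b13: Ab C Eb Gb Fb
Common to both → Fb, Ab, Gb.

Fb, Ab, Gb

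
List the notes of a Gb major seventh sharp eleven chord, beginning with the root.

Gb major seventh sharp eleven: major seventh sharp eleven on G-flat.
Root: G-flat
Major 3rd (3rd): B-flat
Perfect 5th (5th): D-flat
Major 7th (7th): F
Augmented 11th (11th): C

G-flat, B-flat, D-flat, F, C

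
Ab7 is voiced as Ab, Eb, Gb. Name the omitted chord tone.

C

The full Ab7 chord is Ab, C, Eb, Gb.
Comparing with the voicing, the major 3rd (3rd) — C — is absent.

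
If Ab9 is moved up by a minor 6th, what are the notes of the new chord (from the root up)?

Fb, Ab, Cb, Ebb, Gb

Transposed root: Ab → Fb (minor 6th up). So we spell Fb dominant ninth:
- root: Fb
- major 3rd: Ab
- perfect 5th: Cb
- minor 7th: Ebb
- major 9th: Gb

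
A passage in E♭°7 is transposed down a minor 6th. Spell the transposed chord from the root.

Transposed root: E♭ → G (minor 6th down). So we spell G diminished seventh:
Root: G
Minor 3rd (3rd): B♭
Diminished 5th (5th): D♭
Diminished 7th (7th): F♭

G – B♭ – D♭ – F♭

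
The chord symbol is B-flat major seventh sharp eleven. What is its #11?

E

Root of B-flat major seventh sharp eleven = Bb. The 11th is an augmented 11th: Bb up an augmented 11th → E.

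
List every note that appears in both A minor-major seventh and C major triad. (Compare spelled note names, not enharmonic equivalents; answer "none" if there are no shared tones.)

C – E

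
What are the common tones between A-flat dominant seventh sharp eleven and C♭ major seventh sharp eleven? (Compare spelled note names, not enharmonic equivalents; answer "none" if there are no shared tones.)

E-flat G-flat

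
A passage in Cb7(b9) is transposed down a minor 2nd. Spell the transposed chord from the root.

Transposed root: Cb → Bb (minor 2nd down). So we spell Bb dominant seventh flat nine:
Bb — root
D — major 3rd
F — perfect 5th
Ab — minor 7th
Cb — minor 9th

Bb D F Ab Cb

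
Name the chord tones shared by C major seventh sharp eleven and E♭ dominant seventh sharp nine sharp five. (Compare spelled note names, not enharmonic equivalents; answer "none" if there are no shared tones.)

C major seventh sharp eleven = C, E, G, B, F-sharp.
E♭ dominant seventh sharp nine sharp five = E-flat, G, B, D-flat, F-sharp.
Shared: G, B, F-sharp.

G – B – F-sharp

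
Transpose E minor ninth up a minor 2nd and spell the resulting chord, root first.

F, A-flat, C, E-flat, G

E up a minor 2nd → F. New chord: F minor ninth.
F — root
A-flat — minor 3rd
C — perfect 5th
E-flat — minor 7th
G — major 9th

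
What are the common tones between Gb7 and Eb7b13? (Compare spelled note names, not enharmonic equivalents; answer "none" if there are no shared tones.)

B♭ – D♭

Gb7: G♭ B♭ D♭ F♭
Eb7b13: E♭ G B♭ D♭ C♭
Common to both → B♭, D♭.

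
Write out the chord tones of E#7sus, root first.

E#7sus: dominant seventh suspended fourth on E♯.
Root: E♯
Perfect 4th (4th): A♯
Perfect 5th (5th): B♯
Minor 7th (7th): D♯

E♯ A♯ B♯ D♯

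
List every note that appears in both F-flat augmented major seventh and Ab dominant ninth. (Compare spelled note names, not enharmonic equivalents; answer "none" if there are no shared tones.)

F-flat augmented major seventh = Fb, Ab, C, Eb.
Ab dominant ninth = Ab, C, Eb, Gb, Bb.
Shared: Ab, C, Eb.

Ab, C, Eb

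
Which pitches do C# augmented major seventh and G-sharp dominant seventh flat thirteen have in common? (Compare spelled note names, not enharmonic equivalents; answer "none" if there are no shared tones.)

B#

C# augmented major seventh = C#, E#, G##, B#.
G-sharp dominant seventh flat thirteen = G#, B#, D#, F#, E.
Shared: B#.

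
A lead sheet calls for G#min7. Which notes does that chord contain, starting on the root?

G#min7 is a minor seventh built on G#.
G# — root
B — minor 3rd
D# — perfect 5th
F# — minor 7th

G# – B – D# – F#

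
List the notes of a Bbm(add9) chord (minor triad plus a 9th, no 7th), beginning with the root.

Root Bb, quality minor added-ninth:
- root: Bb
- minor 3rd: Db
- perfect 5th: F
- major 9th: C

Bb – Db – F – C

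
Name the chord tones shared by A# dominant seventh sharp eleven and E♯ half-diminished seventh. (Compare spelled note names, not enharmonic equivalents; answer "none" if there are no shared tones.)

E-sharp, G-sharp

A# dominant seventh sharp eleven = A-sharp, C-double-sharp, E-sharp, G-sharp, D-double-sharp.
E♯ half-diminished seventh = E-sharp, G-sharp, B, D-sharp.
Shared: E-sharp, G-sharp.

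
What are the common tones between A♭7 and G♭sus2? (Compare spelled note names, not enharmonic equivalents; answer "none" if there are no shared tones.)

A♭7: Ab C Eb Gb
G♭sus2: Gb Ab Db
Common to both → Ab, Gb.

Ab, Gb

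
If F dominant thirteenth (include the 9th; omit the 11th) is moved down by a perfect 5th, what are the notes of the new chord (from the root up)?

Transposed root: F → Bb (perfect 5th down). So we spell Bb dominant thirteenth:
root → Bb
3rd (major 3rd) → D
5th (perfect 5th) → F
7th (minor 7th) → Ab
9th (major 9th) → C
13th (major 13th) → G

Bb  D  F  Ab  C  G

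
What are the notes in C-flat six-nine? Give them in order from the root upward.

C-flat six-nine: six-nine on Cb.
root → Cb
3rd (major 3rd) → Eb
5th (perfect 5th) → Gb
6th (major 6th) → Ab
9th (major 9th) → Db

Cb Eb Gb Ab Db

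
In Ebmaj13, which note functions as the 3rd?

G

Ebmaj13 is built on Eb; its 3rd is a major 3rd above the root.
A third above E uses the letter G, and the major 3rd above Eb is G.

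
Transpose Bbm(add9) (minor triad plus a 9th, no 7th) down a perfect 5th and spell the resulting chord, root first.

Eb – Gb – Bb – F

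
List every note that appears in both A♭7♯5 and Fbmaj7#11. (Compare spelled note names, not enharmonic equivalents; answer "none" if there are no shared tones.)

A♭7♯5 = Ab, C, E, Gb.
Fbmaj7#11 = Fb, Ab, Cb, Eb, Bb.
Shared: Ab.

Ab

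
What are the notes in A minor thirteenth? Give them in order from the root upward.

A C E G B D F♯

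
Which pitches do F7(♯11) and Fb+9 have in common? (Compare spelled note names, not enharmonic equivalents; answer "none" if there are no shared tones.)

F7(♯11) = F, A, C, Eb, B.
Fb+9 = Fb, Ab, C, Ebb, Gb.
Shared: C.

C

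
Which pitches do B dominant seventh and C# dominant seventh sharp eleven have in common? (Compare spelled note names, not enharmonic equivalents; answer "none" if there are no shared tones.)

B dominant seventh: B D-sharp F-sharp A
C# dominant seventh sharp eleven: C-sharp E-sharp G-sharp B F-double-sharp
Common to both → B.

B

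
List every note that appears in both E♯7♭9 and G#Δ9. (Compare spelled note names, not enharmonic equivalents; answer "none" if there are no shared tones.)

E♯7♭9 = E#, G##, B#, D#, F#.
G#Δ9 = G#, B#, D#, F##, A#.
Shared: B#, D#.

B#, D#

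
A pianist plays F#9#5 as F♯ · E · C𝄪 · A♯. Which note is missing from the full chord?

The full F#9#5 chord is F♯, A♯, C𝄪, E, G♯.
Comparing with the voicing, the major 9th (9th) — G♯ — is absent.

G♯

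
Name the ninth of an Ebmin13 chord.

F

Ebmin13 is built on Eb; its 9th is a major 9th above the root.
A second above E uses the letter F, and the major 9th above Eb is F.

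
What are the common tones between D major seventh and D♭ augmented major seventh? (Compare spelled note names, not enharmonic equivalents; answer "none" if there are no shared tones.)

A

D major seventh: D F-sharp A C-sharp
D♭ augmented major seventh: D-flat F A C
Common to both → A.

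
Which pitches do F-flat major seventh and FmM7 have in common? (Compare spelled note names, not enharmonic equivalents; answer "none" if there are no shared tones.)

Ab

F-flat major seventh: Fb Ab Cb Eb
FmM7: F Ab C E
Common to both → Ab.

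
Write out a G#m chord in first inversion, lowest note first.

In root position, G#m is G#–B–D#.
First inversion puts the third (B) in the bass.

B – D# – G#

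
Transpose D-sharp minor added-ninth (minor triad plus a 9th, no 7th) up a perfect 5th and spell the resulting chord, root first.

Transposed root: D# → A# (perfect 5th up). So we spell A# minor added-ninth:
A# — root
C# — minor 3rd
E# — perfect 5th
B# — major 9th

A# C# E# B#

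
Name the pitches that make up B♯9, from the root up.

B♯9: dominant ninth on B#.
B# — root
D## — major 3rd
F## — perfect 5th
A# — minor 7th
C## — major 9th

B#, D##, F##, A#, C##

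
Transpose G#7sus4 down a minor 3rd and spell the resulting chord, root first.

E#  A#  B#  D#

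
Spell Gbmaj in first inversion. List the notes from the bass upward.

Bb  Db  Gb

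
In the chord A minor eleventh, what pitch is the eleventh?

A minor eleventh is built on A; its 11th is a perfect 11th above the root.
A fourth above A uses the letter D, and the perfect 11th above A is D.

D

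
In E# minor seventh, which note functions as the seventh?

Root of E# minor seventh = E♯. The 7th is a minor 7th: E♯ up a minor 7th → D♯.

D♯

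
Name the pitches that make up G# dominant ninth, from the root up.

G-sharp, B-sharp, D-sharp, F-sharp, A-sharp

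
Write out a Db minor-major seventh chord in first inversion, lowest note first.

Fb Ab C Db

Db minor-major seventh = Db–Fb–Ab–C; first inversion → third (Fb) lowest.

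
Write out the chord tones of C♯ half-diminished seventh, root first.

C# – E – G – B

C♯ half-diminished seventh is a half-diminished seventh built on C#.
Root: C#
Minor 3rd (3rd): E
Diminished 5th (5th): G
Minor 7th (7th): B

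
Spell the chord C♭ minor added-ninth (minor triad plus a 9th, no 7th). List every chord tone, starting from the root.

Root C-flat, quality minor added-ninth:
- root: C-flat
- minor 3rd: E-double-flat
- perfect 5th: G-flat
- major 9th: D-flat

C-flat, E-double-flat, G-flat, D-flat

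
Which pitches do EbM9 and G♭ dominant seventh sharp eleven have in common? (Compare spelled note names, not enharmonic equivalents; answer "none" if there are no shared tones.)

Bb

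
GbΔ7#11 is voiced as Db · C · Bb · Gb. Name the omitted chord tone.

F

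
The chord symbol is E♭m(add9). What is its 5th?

Bb

Root of E♭m(add9) = Eb. The 5th is a perfect 5th: Eb up a perfect 5th → Bb.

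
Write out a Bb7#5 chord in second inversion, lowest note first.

F♯  A♭  B♭  D

In root position, Bb7#5 is B♭–D–F♯–A♭.
Second inversion puts the fifth (F♯) in the bass.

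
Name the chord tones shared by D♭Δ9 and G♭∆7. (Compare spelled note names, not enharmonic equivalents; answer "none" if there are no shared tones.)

Db F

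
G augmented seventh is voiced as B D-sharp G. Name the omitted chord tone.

F

G augmented seventh = G, B, D-sharp, F. The voicing lacks the 7th (minor 7th), F.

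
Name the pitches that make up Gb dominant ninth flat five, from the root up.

Root G♭, quality dominant ninth flat five:
root → G♭
3rd (major 3rd) → B♭
5th (diminished 5th) → D𝄫
7th (minor 7th) → F♭
9th (major 9th) → A♭

G♭, B♭, D𝄫, F♭, A♭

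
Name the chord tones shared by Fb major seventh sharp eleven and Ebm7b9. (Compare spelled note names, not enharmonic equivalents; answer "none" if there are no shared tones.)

Fb major seventh sharp eleven = Fb, Ab, Cb, Eb, Bb.
Ebm7b9 = Eb, Gb, Bb, Db, Fb.
Shared: Fb, Eb, Bb.

Fb  Eb  Bb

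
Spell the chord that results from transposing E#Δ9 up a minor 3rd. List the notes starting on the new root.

E# up a minor 3rd → G#. New chord: G# major ninth.
- root: G#
- major 3rd: B#
- perfect 5th: D#
- major 7th: F##
- major 9th: A#

G# – B# – D# – F## – A#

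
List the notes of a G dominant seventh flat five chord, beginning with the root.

Root G, quality dominant seventh flat five:
root → G
3rd (major 3rd) → B
5th (diminished 5th) → D-flat
7th (minor 7th) → F

G, B, D-flat, F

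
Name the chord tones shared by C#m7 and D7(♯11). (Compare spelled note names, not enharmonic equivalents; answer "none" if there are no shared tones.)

C#m7: C# E G# B
D7(♯11): D F# A C G#
Common to both → G#.

G#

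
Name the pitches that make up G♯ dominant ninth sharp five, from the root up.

G♯ dominant ninth sharp five: dominant ninth sharp five on G-sharp.
root → G-sharp
3rd (major 3rd) → B-sharp
5th (augmented 5th) → D-double-sharp
7th (minor 7th) → F-sharp
9th (major 9th) → A-sharp

G-sharp, B-sharp, D-double-sharp, F-sharp, A-sharp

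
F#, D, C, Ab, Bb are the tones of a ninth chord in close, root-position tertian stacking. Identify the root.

Bb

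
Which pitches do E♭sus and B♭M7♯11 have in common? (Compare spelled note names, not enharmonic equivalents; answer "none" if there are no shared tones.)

Bb

E♭sus = Eb, Ab, Bb.
B♭M7♯11 = Bb, D, F, A, E.
Shared: Bb.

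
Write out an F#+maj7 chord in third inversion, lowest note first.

F#+maj7 = F#–A#–C##–E#; third inversion → seventh (E#) lowest.

E# F# A# C##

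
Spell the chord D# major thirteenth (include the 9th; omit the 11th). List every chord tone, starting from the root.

D-sharp  F-double-sharp  A-sharp  C-double-sharp  E-sharp  B-sharp

D# major thirteenth is a major thirteenth built on D-sharp.
- root: D-sharp
- major 3rd: F-double-sharp
- perfect 5th: A-sharp
- major 7th: C-double-sharp
- major 9th: E-sharp
- major 13th: B-sharp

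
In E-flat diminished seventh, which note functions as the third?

Root of E-flat diminished seventh = E-flat. The 3rd is a minor 3rd: E-flat up a minor 3rd → G-flat.

G-flat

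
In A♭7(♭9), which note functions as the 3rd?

C

Root of A♭7(♭9) = Ab. The 3rd is a major 3rd: Ab up a major 3rd → C.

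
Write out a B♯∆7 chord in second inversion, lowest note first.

In root position, B♯∆7 is B#–D##–F##–A##.
Second inversion puts the fifth (F##) in the bass.

F##, A##, B#, D##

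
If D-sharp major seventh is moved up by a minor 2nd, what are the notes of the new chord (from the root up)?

E G♯ B D♯

A minor 2nd up from D♯ is E, so the new chord is E major seventh.
- root: E
- major 3rd: G♯
- perfect 5th: B
- major 7th: D♯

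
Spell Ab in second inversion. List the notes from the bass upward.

Eb  Ab  C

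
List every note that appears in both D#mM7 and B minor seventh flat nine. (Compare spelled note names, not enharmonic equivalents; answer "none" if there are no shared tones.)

F♯

D#mM7 = D♯, F♯, A♯, C𝄪.
B minor seventh flat nine = B, D, F♯, A, C.
Shared: F♯.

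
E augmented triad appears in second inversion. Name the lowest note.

B-sharp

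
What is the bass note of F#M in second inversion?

C#

F#M in root position is F#–A#–C#.
Second inversion places the fifth in the bass, which is C#.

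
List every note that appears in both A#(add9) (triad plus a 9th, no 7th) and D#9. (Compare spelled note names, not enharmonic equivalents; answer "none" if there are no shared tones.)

A#(add9) = A#, C##, E#, B#.
D#9 = D#, F##, A#, C#, E#.
Shared: A#, E#.

A#, E#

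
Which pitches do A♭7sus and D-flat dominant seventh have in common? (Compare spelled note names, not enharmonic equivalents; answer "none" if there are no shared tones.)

Ab, Db

A♭7sus: Ab Db Eb Gb
D-flat dominant seventh: Db F Ab Cb
Common to both → Ab, Db.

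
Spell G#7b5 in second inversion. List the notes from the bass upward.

D F# G# B#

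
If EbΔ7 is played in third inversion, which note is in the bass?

EbΔ7 in root position is E♭–G–B♭–D.
Third inversion places the seventh in the bass, which is D.

D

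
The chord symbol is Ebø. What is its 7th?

Ebø is built on Eb; its 7th is a minor 7th above the root.
A seventh above E uses the letter D, and the minor 7th above Eb is Db.

Db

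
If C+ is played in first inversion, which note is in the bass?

E

C+ in root position is C–E–G#.
First inversion places the third in the bass, which is E.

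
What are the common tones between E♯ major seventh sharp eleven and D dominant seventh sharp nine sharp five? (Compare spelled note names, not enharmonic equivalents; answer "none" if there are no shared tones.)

E-sharp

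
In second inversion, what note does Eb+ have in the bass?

B

Eb+ = Eb–G–B. Second inversion → fifth in the bass = B.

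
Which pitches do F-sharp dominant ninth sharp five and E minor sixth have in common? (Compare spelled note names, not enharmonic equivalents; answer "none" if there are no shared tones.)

E

F-sharp dominant ninth sharp five = F-sharp, A-sharp, C-double-sharp, E, G-sharp.
E minor sixth = E, G, B, C-sharp.
Shared: E.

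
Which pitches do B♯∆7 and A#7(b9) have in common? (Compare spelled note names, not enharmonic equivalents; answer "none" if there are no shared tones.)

none

B♯∆7: B# D## F## A##
A#7(b9): A# C## E# G# B
Common to both → none.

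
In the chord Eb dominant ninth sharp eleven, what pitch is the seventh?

Db

Eb dominant ninth sharp eleven is built on Eb; its 7th is a minor 7th above the root.
A seventh above E uses the letter D, and the minor 7th above Eb is Db.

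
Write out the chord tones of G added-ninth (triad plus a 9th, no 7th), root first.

G added-ninth is an added-ninth built on G.
G — root
B — major 3rd
D — perfect 5th
A — major 9th

G – B – D – A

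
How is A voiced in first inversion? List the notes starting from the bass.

A = A–C#–E; first inversion → third (C#) lowest.

C# E A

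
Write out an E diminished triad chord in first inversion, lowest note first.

G  Bb  E

In root position, E diminished triad is E–G–Bb.
First inversion puts the third (G) in the bass.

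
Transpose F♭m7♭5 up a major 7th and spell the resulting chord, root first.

A major 7th up from Fb is Eb, so the new chord is Eb half-diminished seventh.
Eb — root
Gb — minor 3rd
Bbb — diminished 5th
Db — minor 7th

Eb – Gb – Bbb – Db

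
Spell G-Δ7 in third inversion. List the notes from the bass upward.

In root position, G-Δ7 is G–Bb–D–F#.
Third inversion puts the seventh (F#) in the bass.

F# G Bb D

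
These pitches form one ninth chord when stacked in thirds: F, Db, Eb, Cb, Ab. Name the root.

Arranged so that each adjacent pair is a third by letter name: Db – F – Ab – Cb – Eb.
The bottom of that stack, Db, is the root (this is Db dominant ninth).

Db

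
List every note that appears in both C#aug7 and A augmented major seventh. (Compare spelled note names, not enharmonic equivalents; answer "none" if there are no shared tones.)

C#, E#

C#aug7 = C#, E#, G##, B.
A augmented major seventh = A, C#, E#, G#.
Shared: C#, E#.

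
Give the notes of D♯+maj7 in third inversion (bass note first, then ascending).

In root position, D♯+maj7 is D#–F##–A##–C##.
Third inversion puts the seventh (C##) in the bass.

C## – D# – F## – A##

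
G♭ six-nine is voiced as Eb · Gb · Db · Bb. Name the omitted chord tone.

Ab

G♭ six-nine = Gb, Bb, Db, Eb, Ab. The voicing lacks the 9th (major 9th), Ab.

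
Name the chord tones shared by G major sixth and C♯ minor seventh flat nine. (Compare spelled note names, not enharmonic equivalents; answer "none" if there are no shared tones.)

B D E

G major sixth = G, B, D, E.
C♯ minor seventh flat nine = C-sharp, E, G-sharp, B, D.
Shared: B, D, E.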